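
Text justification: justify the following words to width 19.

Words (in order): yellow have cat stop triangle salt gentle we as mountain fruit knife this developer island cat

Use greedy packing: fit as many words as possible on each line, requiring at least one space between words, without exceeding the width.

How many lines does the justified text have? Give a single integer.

Answer: 7

Derivation:
Line 1: ['yellow', 'have', 'cat'] (min_width=15, slack=4)
Line 2: ['stop', 'triangle', 'salt'] (min_width=18, slack=1)
Line 3: ['gentle', 'we', 'as'] (min_width=12, slack=7)
Line 4: ['mountain', 'fruit'] (min_width=14, slack=5)
Line 5: ['knife', 'this'] (min_width=10, slack=9)
Line 6: ['developer', 'island'] (min_width=16, slack=3)
Line 7: ['cat'] (min_width=3, slack=16)
Total lines: 7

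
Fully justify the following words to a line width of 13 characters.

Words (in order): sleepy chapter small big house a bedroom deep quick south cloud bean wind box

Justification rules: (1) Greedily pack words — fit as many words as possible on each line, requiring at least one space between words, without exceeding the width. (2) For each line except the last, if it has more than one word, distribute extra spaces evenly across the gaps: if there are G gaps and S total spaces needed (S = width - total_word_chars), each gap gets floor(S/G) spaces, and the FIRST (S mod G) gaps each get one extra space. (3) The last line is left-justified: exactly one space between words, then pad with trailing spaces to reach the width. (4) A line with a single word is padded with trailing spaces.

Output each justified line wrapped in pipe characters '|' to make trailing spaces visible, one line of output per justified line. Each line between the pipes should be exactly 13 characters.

Line 1: ['sleepy'] (min_width=6, slack=7)
Line 2: ['chapter', 'small'] (min_width=13, slack=0)
Line 3: ['big', 'house', 'a'] (min_width=11, slack=2)
Line 4: ['bedroom', 'deep'] (min_width=12, slack=1)
Line 5: ['quick', 'south'] (min_width=11, slack=2)
Line 6: ['cloud', 'bean'] (min_width=10, slack=3)
Line 7: ['wind', 'box'] (min_width=8, slack=5)

Answer: |sleepy       |
|chapter small|
|big  house  a|
|bedroom  deep|
|quick   south|
|cloud    bean|
|wind box     |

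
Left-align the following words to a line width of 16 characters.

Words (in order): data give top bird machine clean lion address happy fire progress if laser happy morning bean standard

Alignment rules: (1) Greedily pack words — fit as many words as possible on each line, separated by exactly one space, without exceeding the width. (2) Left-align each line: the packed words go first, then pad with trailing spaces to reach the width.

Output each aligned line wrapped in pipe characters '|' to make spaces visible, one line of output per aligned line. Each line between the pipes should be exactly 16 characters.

Line 1: ['data', 'give', 'top'] (min_width=13, slack=3)
Line 2: ['bird', 'machine'] (min_width=12, slack=4)
Line 3: ['clean', 'lion'] (min_width=10, slack=6)
Line 4: ['address', 'happy'] (min_width=13, slack=3)
Line 5: ['fire', 'progress', 'if'] (min_width=16, slack=0)
Line 6: ['laser', 'happy'] (min_width=11, slack=5)
Line 7: ['morning', 'bean'] (min_width=12, slack=4)
Line 8: ['standard'] (min_width=8, slack=8)

Answer: |data give top   |
|bird machine    |
|clean lion      |
|address happy   |
|fire progress if|
|laser happy     |
|morning bean    |
|standard        |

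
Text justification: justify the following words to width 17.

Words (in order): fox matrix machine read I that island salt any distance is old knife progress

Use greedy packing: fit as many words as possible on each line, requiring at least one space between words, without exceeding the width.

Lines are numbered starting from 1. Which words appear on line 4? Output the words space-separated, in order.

Answer: any distance is

Derivation:
Line 1: ['fox', 'matrix'] (min_width=10, slack=7)
Line 2: ['machine', 'read', 'I'] (min_width=14, slack=3)
Line 3: ['that', 'island', 'salt'] (min_width=16, slack=1)
Line 4: ['any', 'distance', 'is'] (min_width=15, slack=2)
Line 5: ['old', 'knife'] (min_width=9, slack=8)
Line 6: ['progress'] (min_width=8, slack=9)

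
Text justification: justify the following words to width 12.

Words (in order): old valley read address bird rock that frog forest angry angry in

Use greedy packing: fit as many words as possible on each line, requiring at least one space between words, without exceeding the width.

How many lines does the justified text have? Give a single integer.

Line 1: ['old', 'valley'] (min_width=10, slack=2)
Line 2: ['read', 'address'] (min_width=12, slack=0)
Line 3: ['bird', 'rock'] (min_width=9, slack=3)
Line 4: ['that', 'frog'] (min_width=9, slack=3)
Line 5: ['forest', 'angry'] (min_width=12, slack=0)
Line 6: ['angry', 'in'] (min_width=8, slack=4)
Total lines: 6

Answer: 6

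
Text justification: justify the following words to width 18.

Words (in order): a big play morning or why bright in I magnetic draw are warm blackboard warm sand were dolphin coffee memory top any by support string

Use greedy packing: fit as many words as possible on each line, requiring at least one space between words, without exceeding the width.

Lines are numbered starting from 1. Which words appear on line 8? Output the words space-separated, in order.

Line 1: ['a', 'big', 'play', 'morning'] (min_width=18, slack=0)
Line 2: ['or', 'why', 'bright', 'in', 'I'] (min_width=18, slack=0)
Line 3: ['magnetic', 'draw', 'are'] (min_width=17, slack=1)
Line 4: ['warm', 'blackboard'] (min_width=15, slack=3)
Line 5: ['warm', 'sand', 'were'] (min_width=14, slack=4)
Line 6: ['dolphin', 'coffee'] (min_width=14, slack=4)
Line 7: ['memory', 'top', 'any', 'by'] (min_width=17, slack=1)
Line 8: ['support', 'string'] (min_width=14, slack=4)

Answer: support string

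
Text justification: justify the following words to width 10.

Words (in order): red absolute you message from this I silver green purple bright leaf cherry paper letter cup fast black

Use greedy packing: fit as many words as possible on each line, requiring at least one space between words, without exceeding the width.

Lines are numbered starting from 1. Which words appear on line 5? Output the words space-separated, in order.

Line 1: ['red'] (min_width=3, slack=7)
Line 2: ['absolute'] (min_width=8, slack=2)
Line 3: ['you'] (min_width=3, slack=7)
Line 4: ['message'] (min_width=7, slack=3)
Line 5: ['from', 'this'] (min_width=9, slack=1)
Line 6: ['I', 'silver'] (min_width=8, slack=2)
Line 7: ['green'] (min_width=5, slack=5)
Line 8: ['purple'] (min_width=6, slack=4)
Line 9: ['bright'] (min_width=6, slack=4)
Line 10: ['leaf'] (min_width=4, slack=6)
Line 11: ['cherry'] (min_width=6, slack=4)
Line 12: ['paper'] (min_width=5, slack=5)
Line 13: ['letter', 'cup'] (min_width=10, slack=0)
Line 14: ['fast', 'black'] (min_width=10, slack=0)

Answer: from this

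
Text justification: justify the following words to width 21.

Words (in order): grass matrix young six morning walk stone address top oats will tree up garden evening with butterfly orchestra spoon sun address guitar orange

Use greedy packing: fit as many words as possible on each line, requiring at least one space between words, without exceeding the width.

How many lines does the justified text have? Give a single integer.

Answer: 8

Derivation:
Line 1: ['grass', 'matrix', 'young'] (min_width=18, slack=3)
Line 2: ['six', 'morning', 'walk'] (min_width=16, slack=5)
Line 3: ['stone', 'address', 'top'] (min_width=17, slack=4)
Line 4: ['oats', 'will', 'tree', 'up'] (min_width=17, slack=4)
Line 5: ['garden', 'evening', 'with'] (min_width=19, slack=2)
Line 6: ['butterfly', 'orchestra'] (min_width=19, slack=2)
Line 7: ['spoon', 'sun', 'address'] (min_width=17, slack=4)
Line 8: ['guitar', 'orange'] (min_width=13, slack=8)
Total lines: 8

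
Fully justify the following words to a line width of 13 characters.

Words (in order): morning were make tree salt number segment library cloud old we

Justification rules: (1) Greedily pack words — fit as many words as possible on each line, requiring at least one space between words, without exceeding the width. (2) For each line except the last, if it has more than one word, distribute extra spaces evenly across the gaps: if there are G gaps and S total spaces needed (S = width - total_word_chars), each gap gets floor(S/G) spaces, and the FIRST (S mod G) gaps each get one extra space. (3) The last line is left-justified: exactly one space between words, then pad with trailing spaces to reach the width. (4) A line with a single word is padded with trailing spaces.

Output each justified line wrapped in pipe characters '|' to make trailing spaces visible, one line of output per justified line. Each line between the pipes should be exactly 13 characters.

Line 1: ['morning', 'were'] (min_width=12, slack=1)
Line 2: ['make', 'tree'] (min_width=9, slack=4)
Line 3: ['salt', 'number'] (min_width=11, slack=2)
Line 4: ['segment'] (min_width=7, slack=6)
Line 5: ['library', 'cloud'] (min_width=13, slack=0)
Line 6: ['old', 'we'] (min_width=6, slack=7)

Answer: |morning  were|
|make     tree|
|salt   number|
|segment      |
|library cloud|
|old we       |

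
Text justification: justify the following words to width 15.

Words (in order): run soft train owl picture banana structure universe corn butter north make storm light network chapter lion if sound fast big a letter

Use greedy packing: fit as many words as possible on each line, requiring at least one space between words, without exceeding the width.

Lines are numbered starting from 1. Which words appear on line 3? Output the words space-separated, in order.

Line 1: ['run', 'soft', 'train'] (min_width=14, slack=1)
Line 2: ['owl', 'picture'] (min_width=11, slack=4)
Line 3: ['banana'] (min_width=6, slack=9)
Line 4: ['structure'] (min_width=9, slack=6)
Line 5: ['universe', 'corn'] (min_width=13, slack=2)
Line 6: ['butter', 'north'] (min_width=12, slack=3)
Line 7: ['make', 'storm'] (min_width=10, slack=5)
Line 8: ['light', 'network'] (min_width=13, slack=2)
Line 9: ['chapter', 'lion', 'if'] (min_width=15, slack=0)
Line 10: ['sound', 'fast', 'big'] (min_width=14, slack=1)
Line 11: ['a', 'letter'] (min_width=8, slack=7)

Answer: banana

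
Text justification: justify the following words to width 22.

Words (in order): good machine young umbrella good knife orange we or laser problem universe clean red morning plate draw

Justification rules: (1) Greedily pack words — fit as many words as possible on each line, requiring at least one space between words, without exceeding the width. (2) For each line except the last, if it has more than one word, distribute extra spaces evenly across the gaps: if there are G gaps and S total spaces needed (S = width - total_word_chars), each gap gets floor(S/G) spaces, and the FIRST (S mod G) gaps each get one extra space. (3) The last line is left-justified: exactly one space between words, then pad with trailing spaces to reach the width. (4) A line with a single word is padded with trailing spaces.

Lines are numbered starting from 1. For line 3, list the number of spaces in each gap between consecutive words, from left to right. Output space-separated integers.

Answer: 3 2 2

Derivation:
Line 1: ['good', 'machine', 'young'] (min_width=18, slack=4)
Line 2: ['umbrella', 'good', 'knife'] (min_width=19, slack=3)
Line 3: ['orange', 'we', 'or', 'laser'] (min_width=18, slack=4)
Line 4: ['problem', 'universe', 'clean'] (min_width=22, slack=0)
Line 5: ['red', 'morning', 'plate', 'draw'] (min_width=22, slack=0)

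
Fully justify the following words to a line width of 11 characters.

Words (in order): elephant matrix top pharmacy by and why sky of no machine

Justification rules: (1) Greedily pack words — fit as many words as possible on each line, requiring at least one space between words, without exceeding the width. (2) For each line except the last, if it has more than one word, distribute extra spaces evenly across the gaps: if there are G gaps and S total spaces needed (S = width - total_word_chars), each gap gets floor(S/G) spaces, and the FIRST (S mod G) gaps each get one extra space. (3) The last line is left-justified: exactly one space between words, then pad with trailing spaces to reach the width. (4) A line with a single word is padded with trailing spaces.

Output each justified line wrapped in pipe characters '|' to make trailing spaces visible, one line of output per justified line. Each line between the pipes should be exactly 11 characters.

Answer: |elephant   |
|matrix  top|
|pharmacy by|
|and why sky|
|of       no|
|machine    |

Derivation:
Line 1: ['elephant'] (min_width=8, slack=3)
Line 2: ['matrix', 'top'] (min_width=10, slack=1)
Line 3: ['pharmacy', 'by'] (min_width=11, slack=0)
Line 4: ['and', 'why', 'sky'] (min_width=11, slack=0)
Line 5: ['of', 'no'] (min_width=5, slack=6)
Line 6: ['machine'] (min_width=7, slack=4)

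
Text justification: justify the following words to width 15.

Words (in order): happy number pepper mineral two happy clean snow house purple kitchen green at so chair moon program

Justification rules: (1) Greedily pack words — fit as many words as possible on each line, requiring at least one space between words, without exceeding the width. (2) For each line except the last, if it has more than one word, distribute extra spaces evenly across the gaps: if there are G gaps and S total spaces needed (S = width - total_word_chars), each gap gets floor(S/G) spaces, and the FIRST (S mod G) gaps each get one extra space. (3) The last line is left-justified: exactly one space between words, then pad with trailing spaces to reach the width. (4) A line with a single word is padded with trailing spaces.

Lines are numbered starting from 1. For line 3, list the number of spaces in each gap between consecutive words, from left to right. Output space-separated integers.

Answer: 1 1

Derivation:
Line 1: ['happy', 'number'] (min_width=12, slack=3)
Line 2: ['pepper', 'mineral'] (min_width=14, slack=1)
Line 3: ['two', 'happy', 'clean'] (min_width=15, slack=0)
Line 4: ['snow', 'house'] (min_width=10, slack=5)
Line 5: ['purple', 'kitchen'] (min_width=14, slack=1)
Line 6: ['green', 'at', 'so'] (min_width=11, slack=4)
Line 7: ['chair', 'moon'] (min_width=10, slack=5)
Line 8: ['program'] (min_width=7, slack=8)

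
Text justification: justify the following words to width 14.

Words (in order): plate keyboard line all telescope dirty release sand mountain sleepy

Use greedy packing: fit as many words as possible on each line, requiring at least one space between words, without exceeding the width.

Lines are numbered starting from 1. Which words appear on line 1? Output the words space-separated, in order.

Line 1: ['plate', 'keyboard'] (min_width=14, slack=0)
Line 2: ['line', 'all'] (min_width=8, slack=6)
Line 3: ['telescope'] (min_width=9, slack=5)
Line 4: ['dirty', 'release'] (min_width=13, slack=1)
Line 5: ['sand', 'mountain'] (min_width=13, slack=1)
Line 6: ['sleepy'] (min_width=6, slack=8)

Answer: plate keyboard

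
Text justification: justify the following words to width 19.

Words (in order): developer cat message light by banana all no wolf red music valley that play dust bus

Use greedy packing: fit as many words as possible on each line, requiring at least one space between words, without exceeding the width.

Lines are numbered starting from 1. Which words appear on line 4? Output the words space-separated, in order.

Answer: red music valley

Derivation:
Line 1: ['developer', 'cat'] (min_width=13, slack=6)
Line 2: ['message', 'light', 'by'] (min_width=16, slack=3)
Line 3: ['banana', 'all', 'no', 'wolf'] (min_width=18, slack=1)
Line 4: ['red', 'music', 'valley'] (min_width=16, slack=3)
Line 5: ['that', 'play', 'dust', 'bus'] (min_width=18, slack=1)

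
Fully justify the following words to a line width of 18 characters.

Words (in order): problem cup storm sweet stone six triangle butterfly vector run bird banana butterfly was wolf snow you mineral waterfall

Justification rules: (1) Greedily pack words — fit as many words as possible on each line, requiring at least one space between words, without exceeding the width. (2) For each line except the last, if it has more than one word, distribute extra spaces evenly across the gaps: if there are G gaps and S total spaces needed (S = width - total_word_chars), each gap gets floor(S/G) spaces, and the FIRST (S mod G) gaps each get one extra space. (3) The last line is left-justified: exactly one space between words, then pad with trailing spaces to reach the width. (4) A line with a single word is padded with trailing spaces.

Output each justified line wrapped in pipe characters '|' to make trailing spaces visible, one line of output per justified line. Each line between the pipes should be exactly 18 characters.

Line 1: ['problem', 'cup', 'storm'] (min_width=17, slack=1)
Line 2: ['sweet', 'stone', 'six'] (min_width=15, slack=3)
Line 3: ['triangle', 'butterfly'] (min_width=18, slack=0)
Line 4: ['vector', 'run', 'bird'] (min_width=15, slack=3)
Line 5: ['banana', 'butterfly'] (min_width=16, slack=2)
Line 6: ['was', 'wolf', 'snow', 'you'] (min_width=17, slack=1)
Line 7: ['mineral', 'waterfall'] (min_width=17, slack=1)

Answer: |problem  cup storm|
|sweet   stone  six|
|triangle butterfly|
|vector   run  bird|
|banana   butterfly|
|was  wolf snow you|
|mineral waterfall |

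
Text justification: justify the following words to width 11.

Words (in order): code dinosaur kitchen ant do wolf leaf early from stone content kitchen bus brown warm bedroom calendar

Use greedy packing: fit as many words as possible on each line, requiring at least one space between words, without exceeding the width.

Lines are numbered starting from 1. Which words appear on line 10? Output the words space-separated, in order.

Line 1: ['code'] (min_width=4, slack=7)
Line 2: ['dinosaur'] (min_width=8, slack=3)
Line 3: ['kitchen', 'ant'] (min_width=11, slack=0)
Line 4: ['do', 'wolf'] (min_width=7, slack=4)
Line 5: ['leaf', 'early'] (min_width=10, slack=1)
Line 6: ['from', 'stone'] (min_width=10, slack=1)
Line 7: ['content'] (min_width=7, slack=4)
Line 8: ['kitchen', 'bus'] (min_width=11, slack=0)
Line 9: ['brown', 'warm'] (min_width=10, slack=1)
Line 10: ['bedroom'] (min_width=7, slack=4)
Line 11: ['calendar'] (min_width=8, slack=3)

Answer: bedroom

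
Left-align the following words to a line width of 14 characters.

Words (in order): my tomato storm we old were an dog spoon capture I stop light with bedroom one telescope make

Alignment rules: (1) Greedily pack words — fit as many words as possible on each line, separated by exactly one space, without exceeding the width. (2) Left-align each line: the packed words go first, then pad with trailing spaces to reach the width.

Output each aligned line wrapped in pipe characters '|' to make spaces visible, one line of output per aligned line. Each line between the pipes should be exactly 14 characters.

Line 1: ['my', 'tomato'] (min_width=9, slack=5)
Line 2: ['storm', 'we', 'old'] (min_width=12, slack=2)
Line 3: ['were', 'an', 'dog'] (min_width=11, slack=3)
Line 4: ['spoon', 'capture'] (min_width=13, slack=1)
Line 5: ['I', 'stop', 'light'] (min_width=12, slack=2)
Line 6: ['with', 'bedroom'] (min_width=12, slack=2)
Line 7: ['one', 'telescope'] (min_width=13, slack=1)
Line 8: ['make'] (min_width=4, slack=10)

Answer: |my tomato     |
|storm we old  |
|were an dog   |
|spoon capture |
|I stop light  |
|with bedroom  |
|one telescope |
|make          |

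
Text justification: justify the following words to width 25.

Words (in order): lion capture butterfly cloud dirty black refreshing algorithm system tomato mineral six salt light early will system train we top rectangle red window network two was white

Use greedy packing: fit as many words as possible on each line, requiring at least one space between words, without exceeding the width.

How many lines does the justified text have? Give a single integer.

Answer: 8

Derivation:
Line 1: ['lion', 'capture', 'butterfly'] (min_width=22, slack=3)
Line 2: ['cloud', 'dirty', 'black'] (min_width=17, slack=8)
Line 3: ['refreshing', 'algorithm'] (min_width=20, slack=5)
Line 4: ['system', 'tomato', 'mineral', 'six'] (min_width=25, slack=0)
Line 5: ['salt', 'light', 'early', 'will'] (min_width=21, slack=4)
Line 6: ['system', 'train', 'we', 'top'] (min_width=19, slack=6)
Line 7: ['rectangle', 'red', 'window'] (min_width=20, slack=5)
Line 8: ['network', 'two', 'was', 'white'] (min_width=21, slack=4)
Total lines: 8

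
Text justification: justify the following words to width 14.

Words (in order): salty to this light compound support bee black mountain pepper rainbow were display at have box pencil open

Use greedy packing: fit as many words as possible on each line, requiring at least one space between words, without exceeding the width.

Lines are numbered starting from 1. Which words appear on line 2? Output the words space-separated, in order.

Line 1: ['salty', 'to', 'this'] (min_width=13, slack=1)
Line 2: ['light', 'compound'] (min_width=14, slack=0)
Line 3: ['support', 'bee'] (min_width=11, slack=3)
Line 4: ['black', 'mountain'] (min_width=14, slack=0)
Line 5: ['pepper', 'rainbow'] (min_width=14, slack=0)
Line 6: ['were', 'display'] (min_width=12, slack=2)
Line 7: ['at', 'have', 'box'] (min_width=11, slack=3)
Line 8: ['pencil', 'open'] (min_width=11, slack=3)

Answer: light compound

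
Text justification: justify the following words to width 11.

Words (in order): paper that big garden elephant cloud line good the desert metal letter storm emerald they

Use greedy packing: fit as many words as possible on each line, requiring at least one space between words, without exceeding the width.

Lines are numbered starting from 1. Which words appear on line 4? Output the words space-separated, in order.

Answer: cloud line

Derivation:
Line 1: ['paper', 'that'] (min_width=10, slack=1)
Line 2: ['big', 'garden'] (min_width=10, slack=1)
Line 3: ['elephant'] (min_width=8, slack=3)
Line 4: ['cloud', 'line'] (min_width=10, slack=1)
Line 5: ['good', 'the'] (min_width=8, slack=3)
Line 6: ['desert'] (min_width=6, slack=5)
Line 7: ['metal'] (min_width=5, slack=6)
Line 8: ['letter'] (min_width=6, slack=5)
Line 9: ['storm'] (min_width=5, slack=6)
Line 10: ['emerald'] (min_width=7, slack=4)
Line 11: ['they'] (min_width=4, slack=7)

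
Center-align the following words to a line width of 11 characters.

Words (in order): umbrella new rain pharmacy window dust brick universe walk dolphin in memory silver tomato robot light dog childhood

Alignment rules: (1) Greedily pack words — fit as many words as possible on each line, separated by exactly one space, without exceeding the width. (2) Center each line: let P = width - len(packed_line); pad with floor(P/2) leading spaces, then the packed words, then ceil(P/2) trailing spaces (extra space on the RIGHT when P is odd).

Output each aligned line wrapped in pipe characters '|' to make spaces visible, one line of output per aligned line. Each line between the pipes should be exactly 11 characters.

Line 1: ['umbrella'] (min_width=8, slack=3)
Line 2: ['new', 'rain'] (min_width=8, slack=3)
Line 3: ['pharmacy'] (min_width=8, slack=3)
Line 4: ['window', 'dust'] (min_width=11, slack=0)
Line 5: ['brick'] (min_width=5, slack=6)
Line 6: ['universe'] (min_width=8, slack=3)
Line 7: ['walk'] (min_width=4, slack=7)
Line 8: ['dolphin', 'in'] (min_width=10, slack=1)
Line 9: ['memory'] (min_width=6, slack=5)
Line 10: ['silver'] (min_width=6, slack=5)
Line 11: ['tomato'] (min_width=6, slack=5)
Line 12: ['robot', 'light'] (min_width=11, slack=0)
Line 13: ['dog'] (min_width=3, slack=8)
Line 14: ['childhood'] (min_width=9, slack=2)

Answer: | umbrella  |
| new rain  |
| pharmacy  |
|window dust|
|   brick   |
| universe  |
|   walk    |
|dolphin in |
|  memory   |
|  silver   |
|  tomato   |
|robot light|
|    dog    |
| childhood |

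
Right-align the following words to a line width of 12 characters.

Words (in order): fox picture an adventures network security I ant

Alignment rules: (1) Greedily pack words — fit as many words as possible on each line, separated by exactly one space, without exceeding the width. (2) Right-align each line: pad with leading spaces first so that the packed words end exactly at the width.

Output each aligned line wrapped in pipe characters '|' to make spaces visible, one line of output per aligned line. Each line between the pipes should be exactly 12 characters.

Answer: | fox picture|
|          an|
|  adventures|
|     network|
|  security I|
|         ant|

Derivation:
Line 1: ['fox', 'picture'] (min_width=11, slack=1)
Line 2: ['an'] (min_width=2, slack=10)
Line 3: ['adventures'] (min_width=10, slack=2)
Line 4: ['network'] (min_width=7, slack=5)
Line 5: ['security', 'I'] (min_width=10, slack=2)
Line 6: ['ant'] (min_width=3, slack=9)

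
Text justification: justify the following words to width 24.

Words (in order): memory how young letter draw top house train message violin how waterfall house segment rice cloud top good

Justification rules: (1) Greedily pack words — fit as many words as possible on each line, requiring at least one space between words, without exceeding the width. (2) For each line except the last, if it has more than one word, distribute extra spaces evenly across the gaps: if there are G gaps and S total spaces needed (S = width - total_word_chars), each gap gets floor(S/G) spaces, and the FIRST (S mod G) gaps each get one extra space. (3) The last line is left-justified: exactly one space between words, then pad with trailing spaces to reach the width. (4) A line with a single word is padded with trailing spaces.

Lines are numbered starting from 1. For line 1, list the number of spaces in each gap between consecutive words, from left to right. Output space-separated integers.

Line 1: ['memory', 'how', 'young', 'letter'] (min_width=23, slack=1)
Line 2: ['draw', 'top', 'house', 'train'] (min_width=20, slack=4)
Line 3: ['message', 'violin', 'how'] (min_width=18, slack=6)
Line 4: ['waterfall', 'house', 'segment'] (min_width=23, slack=1)
Line 5: ['rice', 'cloud', 'top', 'good'] (min_width=19, slack=5)

Answer: 2 1 1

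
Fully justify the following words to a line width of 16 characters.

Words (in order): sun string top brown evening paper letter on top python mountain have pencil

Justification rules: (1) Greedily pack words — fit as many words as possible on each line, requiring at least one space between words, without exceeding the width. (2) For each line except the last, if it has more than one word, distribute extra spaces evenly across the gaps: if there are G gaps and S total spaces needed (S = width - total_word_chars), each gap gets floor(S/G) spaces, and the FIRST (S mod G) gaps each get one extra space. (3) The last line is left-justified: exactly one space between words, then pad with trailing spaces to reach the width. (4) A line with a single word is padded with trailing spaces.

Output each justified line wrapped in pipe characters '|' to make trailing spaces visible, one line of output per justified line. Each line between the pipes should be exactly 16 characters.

Answer: |sun  string  top|
|brown    evening|
|paper  letter on|
|top       python|
|mountain    have|
|pencil          |

Derivation:
Line 1: ['sun', 'string', 'top'] (min_width=14, slack=2)
Line 2: ['brown', 'evening'] (min_width=13, slack=3)
Line 3: ['paper', 'letter', 'on'] (min_width=15, slack=1)
Line 4: ['top', 'python'] (min_width=10, slack=6)
Line 5: ['mountain', 'have'] (min_width=13, slack=3)
Line 6: ['pencil'] (min_width=6, slack=10)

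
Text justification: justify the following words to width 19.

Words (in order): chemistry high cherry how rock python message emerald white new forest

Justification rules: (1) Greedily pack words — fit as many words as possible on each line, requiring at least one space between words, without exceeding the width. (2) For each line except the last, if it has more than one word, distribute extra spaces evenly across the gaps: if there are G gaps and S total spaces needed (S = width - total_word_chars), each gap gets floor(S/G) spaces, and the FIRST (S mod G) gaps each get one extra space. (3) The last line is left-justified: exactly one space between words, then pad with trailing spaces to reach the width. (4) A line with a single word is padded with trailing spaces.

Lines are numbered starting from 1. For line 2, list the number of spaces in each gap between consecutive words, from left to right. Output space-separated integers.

Line 1: ['chemistry', 'high'] (min_width=14, slack=5)
Line 2: ['cherry', 'how', 'rock'] (min_width=15, slack=4)
Line 3: ['python', 'message'] (min_width=14, slack=5)
Line 4: ['emerald', 'white', 'new'] (min_width=17, slack=2)
Line 5: ['forest'] (min_width=6, slack=13)

Answer: 3 3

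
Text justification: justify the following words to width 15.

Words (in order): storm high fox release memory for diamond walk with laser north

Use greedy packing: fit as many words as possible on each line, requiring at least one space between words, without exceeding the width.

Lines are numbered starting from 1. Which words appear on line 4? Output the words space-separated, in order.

Answer: walk with laser

Derivation:
Line 1: ['storm', 'high', 'fox'] (min_width=14, slack=1)
Line 2: ['release', 'memory'] (min_width=14, slack=1)
Line 3: ['for', 'diamond'] (min_width=11, slack=4)
Line 4: ['walk', 'with', 'laser'] (min_width=15, slack=0)
Line 5: ['north'] (min_width=5, slack=10)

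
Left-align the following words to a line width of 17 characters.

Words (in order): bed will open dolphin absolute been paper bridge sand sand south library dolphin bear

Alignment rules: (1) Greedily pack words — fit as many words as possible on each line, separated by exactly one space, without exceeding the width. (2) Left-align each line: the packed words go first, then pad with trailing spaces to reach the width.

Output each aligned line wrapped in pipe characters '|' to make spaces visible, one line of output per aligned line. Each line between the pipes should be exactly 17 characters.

Answer: |bed will open    |
|dolphin absolute |
|been paper bridge|
|sand sand south  |
|library dolphin  |
|bear             |

Derivation:
Line 1: ['bed', 'will', 'open'] (min_width=13, slack=4)
Line 2: ['dolphin', 'absolute'] (min_width=16, slack=1)
Line 3: ['been', 'paper', 'bridge'] (min_width=17, slack=0)
Line 4: ['sand', 'sand', 'south'] (min_width=15, slack=2)
Line 5: ['library', 'dolphin'] (min_width=15, slack=2)
Line 6: ['bear'] (min_width=4, slack=13)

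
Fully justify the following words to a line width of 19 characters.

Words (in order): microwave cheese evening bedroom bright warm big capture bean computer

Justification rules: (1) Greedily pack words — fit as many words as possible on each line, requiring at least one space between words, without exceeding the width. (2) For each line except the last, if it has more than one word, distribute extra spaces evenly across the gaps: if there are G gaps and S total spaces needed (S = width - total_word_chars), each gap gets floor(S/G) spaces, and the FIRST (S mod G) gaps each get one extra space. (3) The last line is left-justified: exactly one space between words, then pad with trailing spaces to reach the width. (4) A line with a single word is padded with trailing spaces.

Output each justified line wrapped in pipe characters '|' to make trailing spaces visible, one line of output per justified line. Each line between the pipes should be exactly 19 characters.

Answer: |microwave    cheese|
|evening     bedroom|
|bright   warm   big|
|capture        bean|
|computer           |

Derivation:
Line 1: ['microwave', 'cheese'] (min_width=16, slack=3)
Line 2: ['evening', 'bedroom'] (min_width=15, slack=4)
Line 3: ['bright', 'warm', 'big'] (min_width=15, slack=4)
Line 4: ['capture', 'bean'] (min_width=12, slack=7)
Line 5: ['computer'] (min_width=8, slack=11)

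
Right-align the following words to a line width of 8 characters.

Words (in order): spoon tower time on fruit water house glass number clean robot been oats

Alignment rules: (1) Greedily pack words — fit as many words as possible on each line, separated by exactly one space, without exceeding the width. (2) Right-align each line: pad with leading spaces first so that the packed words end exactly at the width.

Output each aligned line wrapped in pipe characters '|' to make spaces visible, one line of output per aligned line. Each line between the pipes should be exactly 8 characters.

Answer: |   spoon|
|   tower|
| time on|
|   fruit|
|   water|
|   house|
|   glass|
|  number|
|   clean|
|   robot|
|    been|
|    oats|

Derivation:
Line 1: ['spoon'] (min_width=5, slack=3)
Line 2: ['tower'] (min_width=5, slack=3)
Line 3: ['time', 'on'] (min_width=7, slack=1)
Line 4: ['fruit'] (min_width=5, slack=3)
Line 5: ['water'] (min_width=5, slack=3)
Line 6: ['house'] (min_width=5, slack=3)
Line 7: ['glass'] (min_width=5, slack=3)
Line 8: ['number'] (min_width=6, slack=2)
Line 9: ['clean'] (min_width=5, slack=3)
Line 10: ['robot'] (min_width=5, slack=3)
Line 11: ['been'] (min_width=4, slack=4)
Line 12: ['oats'] (min_width=4, slack=4)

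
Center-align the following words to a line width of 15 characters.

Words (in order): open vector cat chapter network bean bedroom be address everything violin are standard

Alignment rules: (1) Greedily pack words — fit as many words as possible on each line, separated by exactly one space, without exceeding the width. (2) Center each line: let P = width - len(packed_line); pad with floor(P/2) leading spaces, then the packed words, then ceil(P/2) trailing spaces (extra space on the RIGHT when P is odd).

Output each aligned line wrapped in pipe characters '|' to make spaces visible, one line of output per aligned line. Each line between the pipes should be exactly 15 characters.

Answer: |open vector cat|
|chapter network|
|bean bedroom be|
|    address    |
|  everything   |
|  violin are   |
|   standard    |

Derivation:
Line 1: ['open', 'vector', 'cat'] (min_width=15, slack=0)
Line 2: ['chapter', 'network'] (min_width=15, slack=0)
Line 3: ['bean', 'bedroom', 'be'] (min_width=15, slack=0)
Line 4: ['address'] (min_width=7, slack=8)
Line 5: ['everything'] (min_width=10, slack=5)
Line 6: ['violin', 'are'] (min_width=10, slack=5)
Line 7: ['standard'] (min_width=8, slack=7)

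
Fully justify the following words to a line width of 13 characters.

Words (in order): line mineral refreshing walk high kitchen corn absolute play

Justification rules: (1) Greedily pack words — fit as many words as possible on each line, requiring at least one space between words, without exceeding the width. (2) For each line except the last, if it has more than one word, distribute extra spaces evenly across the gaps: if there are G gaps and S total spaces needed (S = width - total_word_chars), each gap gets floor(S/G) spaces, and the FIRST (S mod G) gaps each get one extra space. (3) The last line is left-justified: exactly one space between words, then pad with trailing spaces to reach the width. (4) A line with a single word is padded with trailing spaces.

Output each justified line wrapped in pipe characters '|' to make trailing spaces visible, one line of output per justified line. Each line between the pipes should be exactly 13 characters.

Answer: |line  mineral|
|refreshing   |
|walk     high|
|kitchen  corn|
|absolute play|

Derivation:
Line 1: ['line', 'mineral'] (min_width=12, slack=1)
Line 2: ['refreshing'] (min_width=10, slack=3)
Line 3: ['walk', 'high'] (min_width=9, slack=4)
Line 4: ['kitchen', 'corn'] (min_width=12, slack=1)
Line 5: ['absolute', 'play'] (min_width=13, slack=0)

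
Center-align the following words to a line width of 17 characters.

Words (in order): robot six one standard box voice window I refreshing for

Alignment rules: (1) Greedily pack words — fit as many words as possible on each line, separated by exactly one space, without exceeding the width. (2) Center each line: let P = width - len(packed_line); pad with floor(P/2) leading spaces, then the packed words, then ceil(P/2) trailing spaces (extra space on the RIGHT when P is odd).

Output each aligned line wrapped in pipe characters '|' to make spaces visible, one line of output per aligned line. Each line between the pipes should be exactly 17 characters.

Line 1: ['robot', 'six', 'one'] (min_width=13, slack=4)
Line 2: ['standard', 'box'] (min_width=12, slack=5)
Line 3: ['voice', 'window', 'I'] (min_width=14, slack=3)
Line 4: ['refreshing', 'for'] (min_width=14, slack=3)

Answer: |  robot six one  |
|  standard box   |
| voice window I  |
| refreshing for  |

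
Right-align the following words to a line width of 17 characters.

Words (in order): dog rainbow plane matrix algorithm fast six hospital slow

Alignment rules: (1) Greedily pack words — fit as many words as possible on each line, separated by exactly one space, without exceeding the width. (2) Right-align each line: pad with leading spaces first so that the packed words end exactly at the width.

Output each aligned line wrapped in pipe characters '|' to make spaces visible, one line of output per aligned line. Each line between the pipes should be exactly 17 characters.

Answer: |dog rainbow plane|
| matrix algorithm|
|fast six hospital|
|             slow|

Derivation:
Line 1: ['dog', 'rainbow', 'plane'] (min_width=17, slack=0)
Line 2: ['matrix', 'algorithm'] (min_width=16, slack=1)
Line 3: ['fast', 'six', 'hospital'] (min_width=17, slack=0)
Line 4: ['slow'] (min_width=4, slack=13)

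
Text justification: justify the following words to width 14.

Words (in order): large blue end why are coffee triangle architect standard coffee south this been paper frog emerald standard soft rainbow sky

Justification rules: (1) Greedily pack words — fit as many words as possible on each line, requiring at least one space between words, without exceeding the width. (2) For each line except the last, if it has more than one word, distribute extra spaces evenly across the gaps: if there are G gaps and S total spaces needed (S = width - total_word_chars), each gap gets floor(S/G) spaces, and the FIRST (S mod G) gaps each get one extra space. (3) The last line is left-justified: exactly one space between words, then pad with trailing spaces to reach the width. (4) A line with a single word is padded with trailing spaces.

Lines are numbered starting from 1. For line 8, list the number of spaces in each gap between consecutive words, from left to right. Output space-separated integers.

Line 1: ['large', 'blue', 'end'] (min_width=14, slack=0)
Line 2: ['why', 'are', 'coffee'] (min_width=14, slack=0)
Line 3: ['triangle'] (min_width=8, slack=6)
Line 4: ['architect'] (min_width=9, slack=5)
Line 5: ['standard'] (min_width=8, slack=6)
Line 6: ['coffee', 'south'] (min_width=12, slack=2)
Line 7: ['this', 'been'] (min_width=9, slack=5)
Line 8: ['paper', 'frog'] (min_width=10, slack=4)
Line 9: ['emerald'] (min_width=7, slack=7)
Line 10: ['standard', 'soft'] (min_width=13, slack=1)
Line 11: ['rainbow', 'sky'] (min_width=11, slack=3)

Answer: 5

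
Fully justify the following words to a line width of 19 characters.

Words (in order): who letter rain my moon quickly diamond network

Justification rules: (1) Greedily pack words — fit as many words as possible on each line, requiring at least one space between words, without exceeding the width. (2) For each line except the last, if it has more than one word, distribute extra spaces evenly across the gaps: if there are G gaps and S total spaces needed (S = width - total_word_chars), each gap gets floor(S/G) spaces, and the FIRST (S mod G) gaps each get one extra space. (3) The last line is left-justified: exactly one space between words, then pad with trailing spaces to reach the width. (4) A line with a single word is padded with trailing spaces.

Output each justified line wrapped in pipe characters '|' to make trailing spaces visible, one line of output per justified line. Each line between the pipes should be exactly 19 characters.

Answer: |who  letter rain my|
|moon        quickly|
|diamond network    |

Derivation:
Line 1: ['who', 'letter', 'rain', 'my'] (min_width=18, slack=1)
Line 2: ['moon', 'quickly'] (min_width=12, slack=7)
Line 3: ['diamond', 'network'] (min_width=15, slack=4)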